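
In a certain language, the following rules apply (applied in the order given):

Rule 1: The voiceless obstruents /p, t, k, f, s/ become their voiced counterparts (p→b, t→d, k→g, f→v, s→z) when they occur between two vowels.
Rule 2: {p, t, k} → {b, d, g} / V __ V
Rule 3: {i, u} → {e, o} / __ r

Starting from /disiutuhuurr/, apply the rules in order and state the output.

Rule 1 (intervocalic voicing): /s/ is a voiceless obstruent between vowels /i/ and /i/, so it voices to [z]. /t/ is a voiceless obstruent between vowels /u/ and /u/, so it voices to [d]. /disiutuhuurr/ → diziuduhuurr.
Rule 2 (intervocalic voicing): no segment meets the environment; /diziuduhuurr/ is unchanged.
Rule 3 (pre-rhotic lowering): /u/ is a high vowel immediately before /r/, so it lowers to [o]. /diziuduhuurr/ → diziuduhuorr.

diziuduhuorr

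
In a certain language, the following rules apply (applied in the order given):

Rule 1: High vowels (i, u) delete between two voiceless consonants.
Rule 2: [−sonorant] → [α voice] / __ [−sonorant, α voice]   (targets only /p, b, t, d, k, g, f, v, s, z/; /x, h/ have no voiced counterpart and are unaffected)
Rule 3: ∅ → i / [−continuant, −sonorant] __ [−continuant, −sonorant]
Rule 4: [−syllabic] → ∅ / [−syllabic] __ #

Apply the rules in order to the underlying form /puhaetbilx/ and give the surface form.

Rule 1 (high vowel syncope): /u/ is a high vowel flanked by voiceless consonants /p/ and /h/, so it deletes. /puhaetbilx/ → phaetbilx.
Rule 2 (regressive voicing assimilation): /t/ precedes the voiced obstruent /b/, so it voices to [d] by assimilation. /phaetbilx/ → phaedbilx.
Rule 3 (stop-cluster i-epenthesis): /d/ and /b/ form a stop–stop cluster, so [i] is inserted between them. /phaedbilx/ → phaedibilx.
Rule 4 (final cluster simplification): /x/ is the second consonant of a word-final cluster /lx/, so it deletes. /phaedibilx/ → phaedibil.

phaedibil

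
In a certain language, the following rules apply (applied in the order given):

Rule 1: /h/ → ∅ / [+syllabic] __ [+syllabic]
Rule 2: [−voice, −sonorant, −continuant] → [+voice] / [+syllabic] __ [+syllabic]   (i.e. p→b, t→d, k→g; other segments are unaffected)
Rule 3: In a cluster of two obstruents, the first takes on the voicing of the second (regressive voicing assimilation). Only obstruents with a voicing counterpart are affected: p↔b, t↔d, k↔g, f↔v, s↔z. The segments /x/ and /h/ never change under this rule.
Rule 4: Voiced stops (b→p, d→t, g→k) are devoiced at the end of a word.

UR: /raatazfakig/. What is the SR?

Rule 1 (intervocalic h-deletion): no segment meets the environment; /raatazfakig/ is unchanged.
Rule 2 (intervocalic voicing): /t/ is a voiceless stop between vowels /a/ and /a/, so it voices to [d]. /k/ is a voiceless stop between vowels /a/ and /i/, so it voices to [g]. /raatazfakig/ → raadazfagig.
Rule 3 (regressive voicing assimilation): /z/ precedes the voiceless obstruent /f/, so it devoices to [s] by assimilation. /raadazfagig/ → raadasfagig.
Rule 4 (final devoicing): /g/ is a voiced stop in word-final position, so it devoices to [k]. /raadasfagig/ → raadasfagik.

raadasfagik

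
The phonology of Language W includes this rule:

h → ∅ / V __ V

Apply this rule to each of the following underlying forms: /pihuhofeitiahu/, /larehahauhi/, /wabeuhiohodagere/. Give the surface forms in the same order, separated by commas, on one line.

/pihuhofeitiahu/: /h/ occurs between vowels /i/ and /u/, so it deletes. /h/ occurs between vowels /u/ and /o/, so it deletes. /h/ occurs between vowels /a/ and /u/, so it deletes. → [piuofeitiau].
/larehahauhi/: /h/ occurs between vowels /e/ and /a/, so it deletes. /h/ occurs between vowels /a/ and /a/, so it deletes. /h/ occurs between vowels /u/ and /i/, so it deletes. → [lareaaui].
/wabeuhiohodagere/: /h/ occurs between vowels /u/ and /i/, so it deletes. /h/ occurs between vowels /o/ and /o/, so it deletes. → [wabeuioodagere].

piuofeitiau, lareaaui, wabeuioodagere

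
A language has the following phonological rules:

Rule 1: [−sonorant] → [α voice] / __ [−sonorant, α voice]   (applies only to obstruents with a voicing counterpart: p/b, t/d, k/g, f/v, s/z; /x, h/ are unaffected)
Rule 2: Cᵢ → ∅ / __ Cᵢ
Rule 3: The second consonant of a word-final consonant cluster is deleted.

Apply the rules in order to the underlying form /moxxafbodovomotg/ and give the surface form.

Rule 1 (regressive voicing assimilation): /f/ precedes the voiced obstruent /b/, so it voices to [v] by assimilation. /t/ precedes the voiced obstruent /g/, so it voices to [d] by assimilation. /moxxafbodovomotg/ → moxxavbodovomodg.
Rule 2 (degemination): /xx/ is a geminate; the first /x/ deletes. /moxxavbodovomodg/ → moxavbodovomodg.
Rule 3 (final cluster simplification): /g/ is the second consonant of a word-final cluster /dg/, so it deletes. /moxavbodovomodg/ → moxavbodovomod.

moxavbodovomod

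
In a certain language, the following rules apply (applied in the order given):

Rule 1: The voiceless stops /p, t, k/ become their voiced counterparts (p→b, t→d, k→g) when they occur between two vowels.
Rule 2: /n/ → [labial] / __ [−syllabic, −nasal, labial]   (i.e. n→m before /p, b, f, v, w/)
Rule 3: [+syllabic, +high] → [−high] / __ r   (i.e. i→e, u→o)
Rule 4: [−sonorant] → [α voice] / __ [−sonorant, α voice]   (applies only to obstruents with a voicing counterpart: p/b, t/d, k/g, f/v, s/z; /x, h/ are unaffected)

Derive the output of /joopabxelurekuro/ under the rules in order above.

Rule 1 (intervocalic voicing): /p/ is a voiceless stop between vowels /o/ and /a/, so it voices to [b]. /k/ is a voiceless stop between vowels /e/ and /u/, so it voices to [g]. /joopabxelurekuro/ → joobabxelureguro.
Rule 2 (nasal place assimilation): no segment meets the environment; /joobabxelureguro/ is unchanged.
Rule 3 (pre-rhotic lowering): /u/ is a high vowel immediately before /r/, so it lowers to [o]. /u/ is a high vowel immediately before /r/, so it lowers to [o]. /joobabxelureguro/ → joobabxeloregoro.
Rule 4 (regressive voicing assimilation): /b/ precedes the voiceless obstruent /x/, so it devoices to [p] by assimilation. /joobabxeloregoro/ → joobapxeloregoro.

joobapxeloregoro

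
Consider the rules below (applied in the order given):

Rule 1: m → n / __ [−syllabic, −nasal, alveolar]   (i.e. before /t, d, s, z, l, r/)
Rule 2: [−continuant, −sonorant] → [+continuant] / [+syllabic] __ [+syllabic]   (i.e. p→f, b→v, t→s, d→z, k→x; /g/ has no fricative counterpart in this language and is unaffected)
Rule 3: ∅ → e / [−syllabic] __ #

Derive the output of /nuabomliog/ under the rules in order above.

Rule 1 (nasal place assimilation): /m/ precedes the alveolar consonant /l/, so it assimilates in place to [n]. /nuabomliog/ → nuabonliog.
Rule 2 (intervocalic spirantization): /b/ is a stop between vowels /a/ and /o/, so it spirantizes to the fricative [v]. /nuabonliog/ → nuavonliog.
Rule 3 (final e-epenthesis): the form ends in the consonant /g/, so [e] is inserted word-finally. /nuavonliog/ → nuavonlioge.

nuavonlioge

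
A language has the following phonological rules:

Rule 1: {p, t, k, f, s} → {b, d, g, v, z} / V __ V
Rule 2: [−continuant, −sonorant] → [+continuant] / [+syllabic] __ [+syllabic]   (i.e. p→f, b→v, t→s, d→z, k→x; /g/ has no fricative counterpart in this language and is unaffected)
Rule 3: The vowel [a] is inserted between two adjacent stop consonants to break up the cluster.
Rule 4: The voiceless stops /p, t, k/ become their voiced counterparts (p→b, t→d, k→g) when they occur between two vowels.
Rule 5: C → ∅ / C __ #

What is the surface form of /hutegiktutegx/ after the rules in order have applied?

Rule 1 (intervocalic voicing): /t/ is a voiceless obstruent between vowels /u/ and /e/, so it voices to [d]. /t/ is a voiceless obstruent between vowels /u/ and /e/, so it voices to [d]. /hutegiktutegx/ → hudegiktudegx.
Rule 2 (intervocalic spirantization): /d/ is a stop between vowels /u/ and /e/, so it spirantizes to the fricative [z]. /d/ is a stop between vowels /u/ and /e/, so it spirantizes to the fricative [z]. /hudegiktudegx/ → huzegiktuzegx.
Rule 3 (stop-cluster a-epenthesis): /k/ and /t/ form a stop–stop cluster, so [a] is inserted between them. /huzegiktuzegx/ → huzegikatuzegx.
Rule 4 (intervocalic voicing): /k/ is a voiceless stop between vowels /i/ and /a/, so it voices to [g]. /t/ is a voiceless stop between vowels /a/ and /u/, so it voices to [d]. /huzegikatuzegx/ → huzegigaduzegx.
Rule 5 (final cluster simplification): /x/ is the second consonant of a word-final cluster /gx/, so it deletes. /huzegigaduzegx/ → huzegigaduzeg.

huzegigaduzeg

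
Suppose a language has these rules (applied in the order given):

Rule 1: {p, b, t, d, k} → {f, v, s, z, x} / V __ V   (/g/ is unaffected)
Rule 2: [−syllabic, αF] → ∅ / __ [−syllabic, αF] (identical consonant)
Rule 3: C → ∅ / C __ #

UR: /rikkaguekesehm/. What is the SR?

rikaguexeseh

Rule 1 (intervocalic spirantization): /k/ is a stop between vowels /e/ and /e/, so it spirantizes to the fricative [x]. /rikkaguekesehm/ → rikkaguexesehm.
Rule 2 (degemination): /kk/ is a geminate; the first /k/ deletes. /rikkaguexesehm/ → rikaguexesehm.
Rule 3 (final cluster simplification): /m/ is the second consonant of a word-final cluster /hm/, so it deletes. /rikaguexesehm/ → rikaguexeseh.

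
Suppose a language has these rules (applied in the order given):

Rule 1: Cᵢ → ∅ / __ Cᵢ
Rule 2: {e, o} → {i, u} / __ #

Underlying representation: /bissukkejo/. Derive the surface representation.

Rule 1 (degemination): /ss/ is a geminate; the first /s/ deletes. /kk/ is a geminate; the first /k/ deletes. /bissukkejo/ → bisukejo.
Rule 2 (final vowel raising): /o/ is a mid vowel in word-final position, so it raises to [u]. /bisukejo/ → bisukeju.

bisukeju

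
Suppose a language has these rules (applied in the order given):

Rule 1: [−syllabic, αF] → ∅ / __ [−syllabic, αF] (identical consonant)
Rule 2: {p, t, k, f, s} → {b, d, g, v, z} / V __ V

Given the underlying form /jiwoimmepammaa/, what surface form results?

jiwoimebamaa

Rule 1 (degemination): /mm/ is a geminate; the first /m/ deletes. /mm/ is a geminate; the first /m/ deletes. /jiwoimmepammaa/ → jiwoimepamaa.
Rule 2 (intervocalic voicing): /p/ is a voiceless obstruent between vowels /e/ and /a/, so it voices to [b]. /jiwoimepamaa/ → jiwoimebamaa.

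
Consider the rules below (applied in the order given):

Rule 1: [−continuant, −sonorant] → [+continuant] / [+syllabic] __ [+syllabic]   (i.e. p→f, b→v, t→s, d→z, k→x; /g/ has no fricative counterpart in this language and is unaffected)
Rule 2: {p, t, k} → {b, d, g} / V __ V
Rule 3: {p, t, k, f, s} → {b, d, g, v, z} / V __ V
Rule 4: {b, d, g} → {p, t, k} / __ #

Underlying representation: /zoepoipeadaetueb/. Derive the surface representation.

Rule 1 (intervocalic spirantization): /p/ is a stop between vowels /e/ and /o/, so it spirantizes to the fricative [f]. /p/ is a stop between vowels /i/ and /e/, so it spirantizes to the fricative [f]. /d/ is a stop between vowels /a/ and /a/, so it spirantizes to the fricative [z]. /t/ is a stop between vowels /e/ and /u/, so it spirantizes to the fricative [s]. /zoepoipeadaetueb/ → zoefoifeazaesueb.
Rule 2 (intervocalic voicing): no segment meets the environment; /zoefoifeazaesueb/ is unchanged.
Rule 3 (intervocalic voicing): /f/ is a voiceless obstruent between vowels /e/ and /o/, so it voices to [v]. /f/ is a voiceless obstruent between vowels /i/ and /e/, so it voices to [v]. /s/ is a voiceless obstruent between vowels /e/ and /u/, so it voices to [z]. /zoefoifeazaesueb/ → zoevoiveazaezueb.
Rule 4 (final devoicing): /b/ is a voiced stop in word-final position, so it devoices to [p]. /zoevoiveazaezueb/ → zoevoiveazaezuep.

zoevoiveazaezuep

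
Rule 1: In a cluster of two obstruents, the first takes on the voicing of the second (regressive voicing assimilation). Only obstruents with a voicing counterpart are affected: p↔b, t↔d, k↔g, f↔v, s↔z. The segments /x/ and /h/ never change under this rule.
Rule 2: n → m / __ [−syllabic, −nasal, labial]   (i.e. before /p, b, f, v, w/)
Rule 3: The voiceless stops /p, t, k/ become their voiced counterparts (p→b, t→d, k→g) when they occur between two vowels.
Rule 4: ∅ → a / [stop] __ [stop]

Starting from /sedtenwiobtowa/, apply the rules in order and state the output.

Rule 1 (regressive voicing assimilation): /d/ precedes the voiceless obstruent /t/, so it devoices to [t] by assimilation. /b/ precedes the voiceless obstruent /t/, so it devoices to [p] by assimilation. /sedtenwiobtowa/ → settenwioptowa.
Rule 2 (nasal place assimilation): /n/ precedes the labial consonant /w/, so it assimilates in place to [m]. /settenwioptowa/ → settemwioptowa.
Rule 3 (intervocalic voicing): no segment meets the environment; /settemwioptowa/ is unchanged.
Rule 4 (stop-cluster a-epenthesis): /t/ and /t/ form a stop–stop cluster, so [a] is inserted between them. /p/ and /t/ form a stop–stop cluster, so [a] is inserted between them. /settemwioptowa/ → setatemwiopatowa.

setatemwiopatowa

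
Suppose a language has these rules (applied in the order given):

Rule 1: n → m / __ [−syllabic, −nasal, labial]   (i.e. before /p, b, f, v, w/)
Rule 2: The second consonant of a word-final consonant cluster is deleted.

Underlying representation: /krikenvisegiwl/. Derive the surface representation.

krikemvisegiw

Rule 1 (nasal place assimilation): /n/ precedes the labial consonant /v/, so it assimilates in place to [m]. /krikenvisegiwl/ → krikemvisegiwl.
Rule 2 (final cluster simplification): /l/ is the second consonant of a word-final cluster /wl/, so it deletes. /krikemvisegiwl/ → krikemvisegiw.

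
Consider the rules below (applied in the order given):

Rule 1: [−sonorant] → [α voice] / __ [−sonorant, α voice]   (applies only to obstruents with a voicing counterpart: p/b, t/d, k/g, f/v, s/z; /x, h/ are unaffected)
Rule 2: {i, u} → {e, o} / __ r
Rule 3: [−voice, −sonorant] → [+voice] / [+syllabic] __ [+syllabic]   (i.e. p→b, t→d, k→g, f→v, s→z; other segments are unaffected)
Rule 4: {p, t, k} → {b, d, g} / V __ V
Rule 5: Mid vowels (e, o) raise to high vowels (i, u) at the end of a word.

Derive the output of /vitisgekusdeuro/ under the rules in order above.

vidizgeguzdeoru

Rule 1 (regressive voicing assimilation): /s/ precedes the voiced obstruent /g/, so it voices to [z] by assimilation. /s/ precedes the voiced obstruent /d/, so it voices to [z] by assimilation. /vitisgekusdeuro/ → vitizgekuzdeuro.
Rule 2 (pre-rhotic lowering): /u/ is a high vowel immediately before /r/, so it lowers to [o]. /vitizgekuzdeuro/ → vitizgekuzdeoro.
Rule 3 (intervocalic voicing): /t/ is a voiceless obstruent between vowels /i/ and /i/, so it voices to [d]. /k/ is a voiceless obstruent between vowels /e/ and /u/, so it voices to [g]. /vitizgekuzdeoro/ → vidizgeguzdeoro.
Rule 4 (intervocalic voicing): no segment meets the environment; /vidizgeguzdeoro/ is unchanged.
Rule 5 (final vowel raising): /o/ is a mid vowel in word-final position, so it raises to [u]. /vidizgeguzdeoro/ → vidizgeguzdeoru.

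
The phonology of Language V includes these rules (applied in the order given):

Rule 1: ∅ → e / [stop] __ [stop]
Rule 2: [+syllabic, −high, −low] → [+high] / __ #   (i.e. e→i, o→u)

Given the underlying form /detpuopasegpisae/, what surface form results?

detepuopasegepisai

Rule 1 (stop-cluster e-epenthesis): /t/ and /p/ form a stop–stop cluster, so [e] is inserted between them. /g/ and /p/ form a stop–stop cluster, so [e] is inserted between them. /detpuopasegpisae/ → detepuopasegepisae.
Rule 2 (final vowel raising): /e/ is a mid vowel in word-final position, so it raises to [i]. /detepuopasegepisae/ → detepuopasegepisai.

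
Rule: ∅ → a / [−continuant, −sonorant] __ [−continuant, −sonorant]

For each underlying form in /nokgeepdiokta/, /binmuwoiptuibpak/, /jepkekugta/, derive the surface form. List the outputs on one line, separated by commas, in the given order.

nokageepadiokata, binmuwoipatuibapak, jepakekugata

/nokgeepdiokta/: /k/ and /g/ form a stop–stop cluster, so [a] is inserted between them. /p/ and /d/ form a stop–stop cluster, so [a] is inserted between them. /k/ and /t/ form a stop–stop cluster, so [a] is inserted between them. → [nokageepadiokata].
/binmuwoiptuibpak/: /p/ and /t/ form a stop–stop cluster, so [a] is inserted between them. /b/ and /p/ form a stop–stop cluster, so [a] is inserted between them. → [binmuwoipatuibapak].
/jepkekugta/: /p/ and /k/ form a stop–stop cluster, so [a] is inserted between them. /g/ and /t/ form a stop–stop cluster, so [a] is inserted between them. → [jepakekugata].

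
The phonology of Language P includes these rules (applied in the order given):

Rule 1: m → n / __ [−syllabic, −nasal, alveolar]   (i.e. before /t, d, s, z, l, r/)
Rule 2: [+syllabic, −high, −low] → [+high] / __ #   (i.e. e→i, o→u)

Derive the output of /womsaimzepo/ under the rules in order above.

Rule 1 (nasal place assimilation): /m/ precedes the alveolar consonant /s/, so it assimilates in place to [n]. /m/ precedes the alveolar consonant /z/, so it assimilates in place to [n]. /womsaimzepo/ → wonsainzepo.
Rule 2 (final vowel raising): /o/ is a mid vowel in word-final position, so it raises to [u]. /wonsainzepo/ → wonsainzepu.

wonsainzepu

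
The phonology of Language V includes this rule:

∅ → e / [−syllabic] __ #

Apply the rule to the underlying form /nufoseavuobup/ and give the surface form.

the form ends in the consonant /p/, so [e] is inserted word-finally.
Surface form: [nufoseavuobupe].

nufoseavuobupe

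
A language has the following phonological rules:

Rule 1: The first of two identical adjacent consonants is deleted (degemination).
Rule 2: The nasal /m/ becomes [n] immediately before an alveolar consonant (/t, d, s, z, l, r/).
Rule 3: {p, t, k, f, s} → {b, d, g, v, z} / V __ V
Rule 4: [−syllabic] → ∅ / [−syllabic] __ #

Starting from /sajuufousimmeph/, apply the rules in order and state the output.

sajuuvouzimep

Rule 1 (degemination): /mm/ is a geminate; the first /m/ deletes. /sajuufousimmeph/ → sajuufousimeph.
Rule 2 (nasal place assimilation): no segment meets the environment; /sajuufousimeph/ is unchanged.
Rule 3 (intervocalic voicing): /f/ is a voiceless obstruent between vowels /u/ and /o/, so it voices to [v]. /s/ is a voiceless obstruent between vowels /u/ and /i/, so it voices to [z]. /sajuufousimeph/ → sajuuvouzimeph.
Rule 4 (final cluster simplification): /h/ is the second consonant of a word-final cluster /ph/, so it deletes. /sajuuvouzimeph/ → sajuuvouzimep.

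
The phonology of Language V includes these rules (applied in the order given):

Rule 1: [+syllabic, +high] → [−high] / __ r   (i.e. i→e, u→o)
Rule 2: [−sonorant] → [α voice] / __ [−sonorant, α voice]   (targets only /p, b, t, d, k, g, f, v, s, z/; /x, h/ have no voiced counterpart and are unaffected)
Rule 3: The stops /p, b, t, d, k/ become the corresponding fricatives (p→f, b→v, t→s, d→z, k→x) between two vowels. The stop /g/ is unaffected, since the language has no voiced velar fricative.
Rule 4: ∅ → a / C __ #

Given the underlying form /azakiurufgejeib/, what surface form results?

Rule 1 (pre-rhotic lowering): /u/ is a high vowel immediately before /r/, so it lowers to [o]. /azakiurufgejeib/ → azakiorufgejeib.
Rule 2 (regressive voicing assimilation): /f/ precedes the voiced obstruent /g/, so it voices to [v] by assimilation. /azakiorufgejeib/ → azakioruvgejeib.
Rule 3 (intervocalic spirantization): /k/ is a stop between vowels /a/ and /i/, so it spirantizes to the fricative [x]. /azakioruvgejeib/ → azaxioruvgejeib.
Rule 4 (final a-epenthesis): the form ends in the consonant /b/, so [a] is inserted word-finally. /azaxioruvgejeib/ → azaxioruvgejeiba.

azaxioruvgejeiba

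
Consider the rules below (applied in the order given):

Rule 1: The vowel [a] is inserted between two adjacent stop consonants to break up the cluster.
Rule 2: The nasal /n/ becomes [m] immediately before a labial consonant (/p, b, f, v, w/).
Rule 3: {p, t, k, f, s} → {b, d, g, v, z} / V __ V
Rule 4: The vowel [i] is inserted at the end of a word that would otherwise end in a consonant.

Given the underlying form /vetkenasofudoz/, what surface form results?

Rule 1 (stop-cluster a-epenthesis): /t/ and /k/ form a stop–stop cluster, so [a] is inserted between them. /vetkenasofudoz/ → vetakenasofudoz.
Rule 2 (nasal place assimilation): no segment meets the environment; /vetakenasofudoz/ is unchanged.
Rule 3 (intervocalic voicing): /t/ is a voiceless obstruent between vowels /e/ and /a/, so it voices to [d]. /k/ is a voiceless obstruent between vowels /a/ and /e/, so it voices to [g]. /s/ is a voiceless obstruent between vowels /a/ and /o/, so it voices to [z]. /f/ is a voiceless obstruent between vowels /o/ and /u/, so it voices to [v]. /vetakenasofudoz/ → vedagenazovudoz.
Rule 4 (final i-epenthesis): the form ends in the consonant /z/, so [i] is inserted word-finally. /vedagenazovudoz/ → vedagenazovudozi.

vedagenazovudozi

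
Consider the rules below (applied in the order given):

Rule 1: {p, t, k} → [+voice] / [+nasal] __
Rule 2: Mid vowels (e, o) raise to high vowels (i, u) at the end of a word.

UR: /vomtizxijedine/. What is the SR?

Rule 1 (post-nasal voicing): /t/ is a voiceless stop immediately after the nasal /m/, so it voices to [d]. /vomtizxijedine/ → vomdizxijedine.
Rule 2 (final vowel raising): /e/ is a mid vowel in word-final position, so it raises to [i]. /vomdizxijedine/ → vomdizxijedini.

vomdizxijedini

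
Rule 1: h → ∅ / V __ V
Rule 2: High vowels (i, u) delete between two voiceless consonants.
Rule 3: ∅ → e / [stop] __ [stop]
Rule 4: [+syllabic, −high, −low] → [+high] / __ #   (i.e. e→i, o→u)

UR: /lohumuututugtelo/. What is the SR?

Rule 1 (intervocalic h-deletion): /h/ occurs between vowels /o/ and /u/, so it deletes. /lohumuututugtelo/ → loumuututugtelo.
Rule 2 (high vowel syncope): /u/ is a high vowel flanked by voiceless consonants /t/ and /t/, so it deletes. /loumuututugtelo/ → loumuuttugtelo.
Rule 3 (stop-cluster e-epenthesis): /t/ and /t/ form a stop–stop cluster, so [e] is inserted between them. /g/ and /t/ form a stop–stop cluster, so [e] is inserted between them. /loumuuttugtelo/ → loumuutetugetelo.
Rule 4 (final vowel raising): /o/ is a mid vowel in word-final position, so it raises to [u]. /loumuutetugetelo/ → loumuutetugetelu.

loumuutetugetelu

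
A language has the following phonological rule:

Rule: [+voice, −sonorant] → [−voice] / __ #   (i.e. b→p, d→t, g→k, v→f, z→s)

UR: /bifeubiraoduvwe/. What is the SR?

bifeubiraoduvwe

No segment of /bifeubiraoduvwe/ meets the structural description of the rule, so the form surfaces unchanged.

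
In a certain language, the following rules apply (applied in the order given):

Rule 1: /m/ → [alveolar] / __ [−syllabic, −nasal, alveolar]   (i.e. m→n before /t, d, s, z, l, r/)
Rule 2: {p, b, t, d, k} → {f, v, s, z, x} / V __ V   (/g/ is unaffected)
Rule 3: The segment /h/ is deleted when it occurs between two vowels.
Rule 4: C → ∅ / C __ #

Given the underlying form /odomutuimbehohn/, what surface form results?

ozomusuimbeoh

Rule 1 (nasal place assimilation): no segment meets the environment; /odomutuimbehohn/ is unchanged.
Rule 2 (intervocalic spirantization): /d/ is a stop between vowels /o/ and /o/, so it spirantizes to the fricative [z]. /t/ is a stop between vowels /u/ and /u/, so it spirantizes to the fricative [s]. /odomutuimbehohn/ → ozomusuimbehohn.
Rule 3 (intervocalic h-deletion): /h/ occurs between vowels /e/ and /o/, so it deletes. /ozomusuimbehohn/ → ozomusuimbeohn.
Rule 4 (final cluster simplification): /n/ is the second consonant of a word-final cluster /hn/, so it deletes. /ozomusuimbeohn/ → ozomusuimbeoh.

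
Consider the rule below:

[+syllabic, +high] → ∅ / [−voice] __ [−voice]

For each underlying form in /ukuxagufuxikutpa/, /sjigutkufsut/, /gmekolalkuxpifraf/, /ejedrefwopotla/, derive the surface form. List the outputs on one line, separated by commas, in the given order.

ukxagufxktpa, sjigutkfst, gmekolalkxpfraf, ejedrefwopotla

/ukuxagufuxikutpa/: /u/ is a high vowel flanked by voiceless consonants /k/ and /x/, so it deletes. /u/ is a high vowel flanked by voiceless consonants /f/ and /x/, so it deletes. /i/ is a high vowel flanked by voiceless consonants /x/ and /k/, so it deletes. /u/ is a high vowel flanked by voiceless consonants /k/ and /t/, so it deletes. → [ukxagufxktpa].
/sjigutkufsut/: /u/ is a high vowel flanked by voiceless consonants /k/ and /f/, so it deletes. /u/ is a high vowel flanked by voiceless consonants /s/ and /t/, so it deletes. → [sjigutkfst].
/gmekolalkuxpifraf/: /u/ is a high vowel flanked by voiceless consonants /k/ and /x/, so it deletes. /i/ is a high vowel flanked by voiceless consonants /p/ and /f/, so it deletes. → [gmekolalkxpfraf].
/ejedrefwopotla/: the rule's environment is not met; surfaces unchanged as [ejedrefwopotla].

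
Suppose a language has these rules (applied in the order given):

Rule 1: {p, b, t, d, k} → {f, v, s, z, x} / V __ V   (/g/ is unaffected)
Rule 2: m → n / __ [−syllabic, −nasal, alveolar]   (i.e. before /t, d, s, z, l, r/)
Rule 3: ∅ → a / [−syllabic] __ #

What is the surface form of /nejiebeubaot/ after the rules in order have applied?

nejieveuvaota

Rule 1 (intervocalic spirantization): /b/ is a stop between vowels /e/ and /e/, so it spirantizes to the fricative [v]. /b/ is a stop between vowels /u/ and /a/, so it spirantizes to the fricative [v]. /nejiebeubaot/ → nejieveuvaot.
Rule 2 (nasal place assimilation): no segment meets the environment; /nejieveuvaot/ is unchanged.
Rule 3 (final a-epenthesis): the form ends in the consonant /t/, so [a] is inserted word-finally. /nejieveuvaot/ → nejieveuvaota.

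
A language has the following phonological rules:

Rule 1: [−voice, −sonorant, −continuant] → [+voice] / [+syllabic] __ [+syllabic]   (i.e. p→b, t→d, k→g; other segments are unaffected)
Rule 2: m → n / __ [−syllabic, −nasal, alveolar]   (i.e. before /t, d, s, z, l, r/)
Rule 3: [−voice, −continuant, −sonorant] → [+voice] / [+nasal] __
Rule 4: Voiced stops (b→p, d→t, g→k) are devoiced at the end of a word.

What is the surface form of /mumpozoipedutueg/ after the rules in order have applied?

mumbozoibeduduek

Rule 1 (intervocalic voicing): /p/ is a voiceless stop between vowels /i/ and /e/, so it voices to [b]. /t/ is a voiceless stop between vowels /u/ and /u/, so it voices to [d]. /mumpozoipedutueg/ → mumpozoibedudueg.
Rule 2 (nasal place assimilation): no segment meets the environment; /mumpozoibedudueg/ is unchanged.
Rule 3 (post-nasal voicing): /p/ is a voiceless stop immediately after the nasal /m/, so it voices to [b]. /mumpozoibedudueg/ → mumbozoibedudueg.
Rule 4 (final devoicing): /g/ is a voiced stop in word-final position, so it devoices to [k]. /mumbozoibedudueg/ → mumbozoibeduduek.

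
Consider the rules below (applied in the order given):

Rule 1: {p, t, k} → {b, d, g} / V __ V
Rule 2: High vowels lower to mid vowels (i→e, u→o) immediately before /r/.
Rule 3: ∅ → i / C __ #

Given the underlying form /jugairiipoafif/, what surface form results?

Rule 1 (intervocalic voicing): /p/ is a voiceless stop between vowels /i/ and /o/, so it voices to [b]. /jugairiipoafif/ → jugairiiboafif.
Rule 2 (pre-rhotic lowering): /i/ is a high vowel immediately before /r/, so it lowers to [e]. /jugairiiboafif/ → jugaeriiboafif.
Rule 3 (final i-epenthesis): the form ends in the consonant /f/, so [i] is inserted word-finally. /jugaeriiboafif/ → jugaeriiboafifi.

jugaeriiboafifi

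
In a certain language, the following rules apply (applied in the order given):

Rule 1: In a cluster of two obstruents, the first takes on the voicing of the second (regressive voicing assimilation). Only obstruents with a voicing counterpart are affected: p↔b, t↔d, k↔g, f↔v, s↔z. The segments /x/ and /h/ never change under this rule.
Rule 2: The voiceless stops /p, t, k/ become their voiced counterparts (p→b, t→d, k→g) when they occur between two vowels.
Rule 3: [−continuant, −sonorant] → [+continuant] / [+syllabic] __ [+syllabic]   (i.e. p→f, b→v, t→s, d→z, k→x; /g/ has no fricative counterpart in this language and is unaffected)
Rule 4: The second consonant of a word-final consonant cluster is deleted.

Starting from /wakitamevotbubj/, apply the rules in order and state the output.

Rule 1 (regressive voicing assimilation): /t/ precedes the voiced obstruent /b/, so it voices to [d] by assimilation. /wakitamevotbubj/ → wakitamevodbubj.
Rule 2 (intervocalic voicing): /k/ is a voiceless stop between vowels /a/ and /i/, so it voices to [g]. /t/ is a voiceless stop between vowels /i/ and /a/, so it voices to [d]. /wakitamevodbubj/ → wagidamevodbubj.
Rule 3 (intervocalic spirantization): /d/ is a stop between vowels /i/ and /a/, so it spirantizes to the fricative [z]. /wagidamevodbubj/ → wagizamevodbubj.
Rule 4 (final cluster simplification): /j/ is the second consonant of a word-final cluster /bj/, so it deletes. /wagizamevodbubj/ → wagizamevodbub.

wagizamevodbub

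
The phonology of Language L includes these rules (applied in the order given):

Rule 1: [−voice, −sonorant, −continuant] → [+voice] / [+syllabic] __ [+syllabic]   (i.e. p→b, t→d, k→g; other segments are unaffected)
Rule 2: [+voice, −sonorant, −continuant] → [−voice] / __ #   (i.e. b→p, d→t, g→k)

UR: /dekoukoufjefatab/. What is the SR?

Rule 1 (intervocalic voicing): /k/ is a voiceless stop between vowels /e/ and /o/, so it voices to [g]. /k/ is a voiceless stop between vowels /u/ and /o/, so it voices to [g]. /t/ is a voiceless stop between vowels /a/ and /a/, so it voices to [d]. /dekoukoufjefatab/ → degougoufjefadab.
Rule 2 (final devoicing): /b/ is a voiced stop in word-final position, so it devoices to [p]. /degougoufjefadab/ → degougoufjefadap.

degougoufjefadap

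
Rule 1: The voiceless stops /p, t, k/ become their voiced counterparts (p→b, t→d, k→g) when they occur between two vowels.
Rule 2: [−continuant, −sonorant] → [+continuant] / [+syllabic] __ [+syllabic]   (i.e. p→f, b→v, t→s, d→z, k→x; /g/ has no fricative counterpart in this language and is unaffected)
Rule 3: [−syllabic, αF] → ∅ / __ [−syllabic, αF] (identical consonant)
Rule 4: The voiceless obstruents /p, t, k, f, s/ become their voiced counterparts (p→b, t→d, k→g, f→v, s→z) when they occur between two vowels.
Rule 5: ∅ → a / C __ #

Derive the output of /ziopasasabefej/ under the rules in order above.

Rule 1 (intervocalic voicing): /p/ is a voiceless stop between vowels /o/ and /a/, so it voices to [b]. /ziopasasabefej/ → ziobasasabefej.
Rule 2 (intervocalic spirantization): /b/ is a stop between vowels /o/ and /a/, so it spirantizes to the fricative [v]. /b/ is a stop between vowels /a/ and /e/, so it spirantizes to the fricative [v]. /ziobasasabefej/ → ziovasasavefej.
Rule 3 (degemination): no segment meets the environment; /ziovasasavefej/ is unchanged.
Rule 4 (intervocalic voicing): /s/ is a voiceless obstruent between vowels /a/ and /a/, so it voices to [z]. /s/ is a voiceless obstruent between vowels /a/ and /a/, so it voices to [z]. /f/ is a voiceless obstruent between vowels /e/ and /e/, so it voices to [v]. /ziovasasavefej/ → ziovazazavevej.
Rule 5 (final a-epenthesis): the form ends in the consonant /j/, so [a] is inserted word-finally. /ziovazazavevej/ → ziovazazaveveja.

ziovazazaveveja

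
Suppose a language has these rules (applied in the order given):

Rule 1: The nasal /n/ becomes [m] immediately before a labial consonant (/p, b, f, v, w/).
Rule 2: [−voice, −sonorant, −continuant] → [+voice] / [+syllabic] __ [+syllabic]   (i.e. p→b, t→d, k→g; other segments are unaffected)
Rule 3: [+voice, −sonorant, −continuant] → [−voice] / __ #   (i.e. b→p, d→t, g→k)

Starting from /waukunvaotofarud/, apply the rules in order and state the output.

Rule 1 (nasal place assimilation): /n/ precedes the labial consonant /v/, so it assimilates in place to [m]. /waukunvaotofarud/ → waukumvaotofarud.
Rule 2 (intervocalic voicing): /k/ is a voiceless stop between vowels /u/ and /u/, so it voices to [g]. /t/ is a voiceless stop between vowels /o/ and /o/, so it voices to [d]. /waukumvaotofarud/ → waugumvaodofarud.
Rule 3 (final devoicing): /d/ is a voiced stop in word-final position, so it devoices to [t]. /waugumvaodofarud/ → waugumvaodofarut.

waugumvaodofarut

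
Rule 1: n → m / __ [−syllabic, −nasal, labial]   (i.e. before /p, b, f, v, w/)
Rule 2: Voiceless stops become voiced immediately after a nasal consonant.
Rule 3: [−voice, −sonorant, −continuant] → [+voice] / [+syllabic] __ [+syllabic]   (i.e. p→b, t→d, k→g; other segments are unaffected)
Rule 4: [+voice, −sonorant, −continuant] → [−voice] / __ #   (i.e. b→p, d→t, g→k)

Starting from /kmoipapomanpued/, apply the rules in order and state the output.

kmoibabomambuet

Rule 1 (nasal place assimilation): /n/ precedes the labial consonant /p/, so it assimilates in place to [m]. /kmoipapomanpued/ → kmoipapomampued.
Rule 2 (post-nasal voicing): /p/ is a voiceless stop immediately after the nasal /m/, so it voices to [b]. /kmoipapomampued/ → kmoipapomambued.
Rule 3 (intervocalic voicing): /p/ is a voiceless stop between vowels /i/ and /a/, so it voices to [b]. /p/ is a voiceless stop between vowels /a/ and /o/, so it voices to [b]. /kmoipapomambued/ → kmoibabomambued.
Rule 4 (final devoicing): /d/ is a voiced stop in word-final position, so it devoices to [t]. /kmoibabomambued/ → kmoibabomambuet.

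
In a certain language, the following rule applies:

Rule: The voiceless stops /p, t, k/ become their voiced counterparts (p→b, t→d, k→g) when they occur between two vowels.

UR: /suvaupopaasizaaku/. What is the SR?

suvaubobaasizaagu

/p/ is a voiceless stop between vowels /u/ and /o/, so it voices to [b].
/p/ is a voiceless stop between vowels /o/ and /a/, so it voices to [b].
/k/ is a voiceless stop between vowels /a/ and /u/, so it voices to [g].
Surface form: [suvaubobaasizaagu].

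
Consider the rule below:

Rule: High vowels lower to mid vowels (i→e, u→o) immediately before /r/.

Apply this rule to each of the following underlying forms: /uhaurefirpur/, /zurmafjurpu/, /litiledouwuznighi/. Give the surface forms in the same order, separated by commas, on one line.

uhaoreferpor, zormafjorpu, litiledouwuznighi

/uhaurefirpur/: /u/ is a high vowel immediately before /r/, so it lowers to [o]. /i/ is a high vowel immediately before /r/, so it lowers to [e]. /u/ is a high vowel immediately before /r/, so it lowers to [o]. → [uhaoreferpor].
/zurmafjurpu/: /u/ is a high vowel immediately before /r/, so it lowers to [o]. /u/ is a high vowel immediately before /r/, so it lowers to [o]. → [zormafjorpu].
/litiledouwuznighi/: the rule's environment is not met; surfaces unchanged as [litiledouwuznighi].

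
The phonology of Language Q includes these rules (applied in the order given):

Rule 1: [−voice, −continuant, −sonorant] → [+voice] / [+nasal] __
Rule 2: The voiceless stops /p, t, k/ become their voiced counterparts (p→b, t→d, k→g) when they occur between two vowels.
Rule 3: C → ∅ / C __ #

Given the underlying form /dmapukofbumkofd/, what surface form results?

Rule 1 (post-nasal voicing): /k/ is a voiceless stop immediately after the nasal /m/, so it voices to [g]. /dmapukofbumkofd/ → dmapukofbumgofd.
Rule 2 (intervocalic voicing): /p/ is a voiceless stop between vowels /a/ and /u/, so it voices to [b]. /k/ is a voiceless stop between vowels /u/ and /o/, so it voices to [g]. /dmapukofbumgofd/ → dmabugofbumgofd.
Rule 3 (final cluster simplification): /d/ is the second consonant of a word-final cluster /fd/, so it deletes. /dmabugofbumgofd/ → dmabugofbumgof.

dmabugofbumgof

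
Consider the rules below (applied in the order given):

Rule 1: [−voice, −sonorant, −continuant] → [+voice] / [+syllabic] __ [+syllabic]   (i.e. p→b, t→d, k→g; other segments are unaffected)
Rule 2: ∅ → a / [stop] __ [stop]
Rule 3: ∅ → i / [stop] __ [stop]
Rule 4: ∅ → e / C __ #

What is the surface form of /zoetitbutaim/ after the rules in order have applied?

Rule 1 (intervocalic voicing): /t/ is a voiceless stop between vowels /e/ and /i/, so it voices to [d]. /t/ is a voiceless stop between vowels /u/ and /a/, so it voices to [d]. /zoetitbutaim/ → zoeditbudaim.
Rule 2 (stop-cluster a-epenthesis): /t/ and /b/ form a stop–stop cluster, so [a] is inserted between them. /zoeditbudaim/ → zoeditabudaim.
Rule 3 (stop-cluster i-epenthesis): no segment meets the environment; /zoeditabudaim/ is unchanged.
Rule 4 (final e-epenthesis): the form ends in the consonant /m/, so [e] is inserted word-finally. /zoeditabudaim/ → zoeditabudaime.

zoeditabudaime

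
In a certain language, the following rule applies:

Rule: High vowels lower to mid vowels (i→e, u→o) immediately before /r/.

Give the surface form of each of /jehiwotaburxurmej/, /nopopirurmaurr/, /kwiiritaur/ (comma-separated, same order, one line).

/jehiwotaburxurmej/: /u/ is a high vowel immediately before /r/, so it lowers to [o]. /u/ is a high vowel immediately before /r/, so it lowers to [o]. → [jehiwotaborxormej].
/nopopirurmaurr/: /i/ is a high vowel immediately before /r/, so it lowers to [e]. /u/ is a high vowel immediately before /r/, so it lowers to [o]. /u/ is a high vowel immediately before /r/, so it lowers to [o]. → [nopoperormaorr].
/kwiiritaur/: /i/ is a high vowel immediately before /r/, so it lowers to [e]. /u/ is a high vowel immediately before /r/, so it lowers to [o]. → [kwieritaor].

jehiwotaborxormej, nopoperormaorr, kwieritaor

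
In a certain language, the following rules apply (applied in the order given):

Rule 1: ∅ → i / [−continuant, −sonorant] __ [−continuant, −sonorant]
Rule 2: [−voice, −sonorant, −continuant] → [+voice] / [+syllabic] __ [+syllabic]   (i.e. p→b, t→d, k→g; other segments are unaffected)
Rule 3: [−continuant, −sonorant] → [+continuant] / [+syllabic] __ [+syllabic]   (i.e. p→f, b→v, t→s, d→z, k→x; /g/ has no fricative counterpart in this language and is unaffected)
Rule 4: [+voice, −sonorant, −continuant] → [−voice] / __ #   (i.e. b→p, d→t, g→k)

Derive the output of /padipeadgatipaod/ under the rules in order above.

Rule 1 (stop-cluster i-epenthesis): /d/ and /g/ form a stop–stop cluster, so [i] is inserted between them. /padipeadgatipaod/ → padipeadigatipaod.
Rule 2 (intervocalic voicing): /p/ is a voiceless stop between vowels /i/ and /e/, so it voices to [b]. /t/ is a voiceless stop between vowels /a/ and /i/, so it voices to [d]. /p/ is a voiceless stop between vowels /i/ and /a/, so it voices to [b]. /padipeadigatipaod/ → padibeadigadibaod.
Rule 3 (intervocalic spirantization): /d/ is a stop between vowels /a/ and /i/, so it spirantizes to the fricative [z]. /b/ is a stop between vowels /i/ and /e/, so it spirantizes to the fricative [v]. /d/ is a stop between vowels /a/ and /i/, so it spirantizes to the fricative [z]. /d/ is a stop between vowels /a/ and /i/, so it spirantizes to the fricative [z]. /b/ is a stop between vowels /i/ and /a/, so it spirantizes to the fricative [v]. /padibeadigadibaod/ → paziveazigazivaod.
Rule 4 (final devoicing): /d/ is a voiced stop in word-final position, so it devoices to [t]. /paziveazigazivaod/ → paziveazigazivaot.

paziveazigazivaot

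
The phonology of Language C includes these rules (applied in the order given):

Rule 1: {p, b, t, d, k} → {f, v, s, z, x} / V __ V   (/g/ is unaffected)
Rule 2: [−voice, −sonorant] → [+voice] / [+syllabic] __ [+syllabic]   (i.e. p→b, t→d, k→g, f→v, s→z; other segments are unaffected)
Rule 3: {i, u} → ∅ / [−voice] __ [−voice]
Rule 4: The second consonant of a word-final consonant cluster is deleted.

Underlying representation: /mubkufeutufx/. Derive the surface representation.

mubkuveuzuf

Rule 1 (intervocalic spirantization): /t/ is a stop between vowels /u/ and /u/, so it spirantizes to the fricative [s]. /mubkufeutufx/ → mubkufeusufx.
Rule 2 (intervocalic voicing): /f/ is a voiceless obstruent between vowels /u/ and /e/, so it voices to [v]. /s/ is a voiceless obstruent between vowels /u/ and /u/, so it voices to [z]. /mubkufeusufx/ → mubkuveuzufx.
Rule 3 (high vowel syncope): no segment meets the environment; /mubkuveuzufx/ is unchanged.
Rule 4 (final cluster simplification): /x/ is the second consonant of a word-final cluster /fx/, so it deletes. /mubkuveuzufx/ → mubkuveuzuf.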